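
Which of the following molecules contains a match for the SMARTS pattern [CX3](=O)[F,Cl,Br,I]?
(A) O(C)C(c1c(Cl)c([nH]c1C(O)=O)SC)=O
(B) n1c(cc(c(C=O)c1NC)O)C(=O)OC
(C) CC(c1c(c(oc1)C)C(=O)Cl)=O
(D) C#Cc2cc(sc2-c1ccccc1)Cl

[CX3](=O)[F,Cl,Br,I] describes a carbonyl carbon bonded to a halogen (an acyl halide).
(A) has a methyl-ester group (-C(=O)OCH3) but the carbonyl is bonded to -O-C, not to a halogen.
(B) has a methyl-ester group (-C(=O)OCH3) but the carbonyl is bonded to -O-C, not to a halogen.
(C) contains an acyl chloride (-C(=O)Cl), which satisfies every atom and bond constraint.
(D) has a chloro substituent but the Cl is not on a carbonyl carbon.
So the answer is (C).

C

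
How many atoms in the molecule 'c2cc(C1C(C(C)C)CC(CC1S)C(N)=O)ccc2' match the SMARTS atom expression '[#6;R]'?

12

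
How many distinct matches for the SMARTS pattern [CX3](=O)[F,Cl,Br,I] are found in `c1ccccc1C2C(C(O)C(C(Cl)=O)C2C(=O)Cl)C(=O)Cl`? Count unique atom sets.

3

[CX3](=O)[F,Cl,Br,I] is the SMARTS for an acyl halide: a carbonyl carbon bonded to a halogen.
The molecule carries 3 separate instances of an acyl chloride (-C(=O)Cl) meeting every constraint; each maps to a distinct set of atoms, giving 3 matches.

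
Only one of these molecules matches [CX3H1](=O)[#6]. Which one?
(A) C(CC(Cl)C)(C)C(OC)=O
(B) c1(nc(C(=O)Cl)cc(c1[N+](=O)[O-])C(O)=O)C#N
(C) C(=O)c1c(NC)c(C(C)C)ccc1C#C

C

[CX3H1](=O)[#6] describes an sp2 carbon with one H, double-bonded to O and single-bonded to carbon (an aldehyde).
(A) has a methyl-ester group (-C(=O)OCH3) but the carbonyl carbon has H0, not H1.
(B) has a carboxylic acid group (-C(=O)OH) but the carbonyl carbon has H0 and is bonded to O, not H1.
(C) contains an aldehyde (-CHO), which satisfies every atom and bond constraint.
So the answer is (C).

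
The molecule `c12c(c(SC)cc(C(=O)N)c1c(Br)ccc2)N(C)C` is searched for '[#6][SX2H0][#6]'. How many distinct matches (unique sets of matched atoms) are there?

1

[#6][SX2H0][#6] is the SMARTS for a thioether: an aliphatic sulfur bridging two carbons with no H on the sulfur.
Exactly one fragment in the molecule meets all constraints, giving 1 match.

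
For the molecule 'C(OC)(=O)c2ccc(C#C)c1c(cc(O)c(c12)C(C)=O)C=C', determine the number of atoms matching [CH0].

3

The query [CH0] means: aliphatic carbon with no attached hydrogen.
Check the 22 heavy atoms by environment: 7× c (aromatic, H0) → no; 3× c (aromatic, H1) → no; 3× C (H0) → match; 3× O (H0) → no; 2× C (H3) → no; 1× O (H1) → no; 2× C (H1) → no; 1× C (H2) → no.
That gives 3 matching atoms.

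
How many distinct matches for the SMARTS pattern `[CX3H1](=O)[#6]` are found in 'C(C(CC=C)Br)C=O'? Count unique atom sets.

1

[CX3H1](=O)[#6] is the SMARTS for an aldehyde: an sp2 carbon with one H, double-bonded to O and single-bonded to carbon.
Exactly one fragment in the molecule meets all constraints, giving 1 match.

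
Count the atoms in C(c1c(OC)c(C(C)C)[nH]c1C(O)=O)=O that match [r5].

5

The query [r5] means: r5 matches atoms in a five-membered ring.
Check the 15 heavy atoms by environment: 1× n (aromatic, in 5-ring) → match; 4× c (aromatic, in 5-ring) → match; 6× C (acyclic) → no; 4× O (acyclic) → no.
Summing the matching environments: 1 + 4 = 5 matching atoms.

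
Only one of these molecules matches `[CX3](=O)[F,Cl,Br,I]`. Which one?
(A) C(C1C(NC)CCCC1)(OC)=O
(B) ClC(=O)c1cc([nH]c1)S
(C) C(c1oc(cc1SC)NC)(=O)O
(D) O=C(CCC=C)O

[CX3](=O)[F,Cl,Br,I] describes a carbonyl carbon bonded to a halogen (an acyl halide).
(A) has a methyl-ester group (-C(=O)OCH3) but the carbonyl is bonded to -O-C, not to a halogen.
(B) contains an acyl chloride (-C(=O)Cl), which satisfies every atom and bond constraint.
(C) has a carboxylic acid group (-C(=O)OH) but the carbonyl is bonded to -OH, not to a halogen.
(D) has a carboxylic acid group (-C(=O)OH) but the carbonyl is bonded to -OH, not to a halogen.
So the answer is (B).

B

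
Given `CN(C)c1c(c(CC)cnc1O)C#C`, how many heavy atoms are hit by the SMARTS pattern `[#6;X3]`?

5

Check the 14 heavy atoms by environment: 1× n (aromatic, X2) → no; 5× c (aromatic, X3) → match; 1× N (X3) → no; 4× C (X4) → no; 2× C (X2) → no; 1× O (X2) → no.
That gives 5 matching atoms.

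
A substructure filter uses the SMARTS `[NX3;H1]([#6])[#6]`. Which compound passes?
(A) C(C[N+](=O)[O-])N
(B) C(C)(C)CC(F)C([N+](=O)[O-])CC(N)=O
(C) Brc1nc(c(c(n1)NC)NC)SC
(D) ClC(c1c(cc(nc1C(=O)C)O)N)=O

[NX3;H1]([#6])[#6] describes a trivalent nitrogen with one H, bonded to two carbons (a secondary amine).
(A) has a primary amino group (-NH2) but the nitrogen has H2 and only one carbon neighbour.
(B) has a primary amide (-C(=O)NH2) but the -C(=O)NH2 nitrogen has H2, not H1.
(C) contains an N-methylamino group (-NHCH3), which satisfies every atom and bond constraint.
(D) has a primary amino group (-NH2) but the nitrogen has H2 and only one carbon neighbour.
So the answer is (C).

C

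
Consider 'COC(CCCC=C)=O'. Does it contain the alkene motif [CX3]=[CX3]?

Yes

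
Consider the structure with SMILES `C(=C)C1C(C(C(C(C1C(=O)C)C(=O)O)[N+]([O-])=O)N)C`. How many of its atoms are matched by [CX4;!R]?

2

The query [CX4;!R] means: aliphatic carbon with four total connections, not in a ring.
Check the 19 heavy atoms by environment: 6× C (X4, in 6-ring) → no; 1× N (X3, acyclic) → no; 1× N (charge +1, X3, acyclic) → no; 1× O (charge -1, X1, acyclic) → no; 3× O (X1, acyclic) → no; 2× C (X4, acyclic) → match; 4× C (X3, acyclic) → no; 1× O (X2, acyclic) → no.
That gives 2 matching atoms.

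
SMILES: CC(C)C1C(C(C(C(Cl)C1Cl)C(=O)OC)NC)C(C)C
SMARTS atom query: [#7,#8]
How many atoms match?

The query [#7,#8] means: nitrogen or oxygen (comma = OR).
Check the 20 heavy atoms by environment: 15× C → no; 2× O → match; 2× Cl → no; 1× N → match.
Summing the matching environments: 2 + 1 = 3 matching atoms.

3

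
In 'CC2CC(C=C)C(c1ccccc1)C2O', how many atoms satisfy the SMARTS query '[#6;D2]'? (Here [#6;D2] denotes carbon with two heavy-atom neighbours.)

7

The query [#6;D2] means: any carbon bonded to exactly two heavy atoms.
Check the 15 heavy atoms by environment: 4× C (D3) → no; 2× C (D2) → match; 2× C (D1) → no; 1× O (D1) → no; 1× c (aromatic, D3) → no; 5× c (aromatic, D2) → match.
Summing the matching environments: 2 + 5 = 7 matching atoms.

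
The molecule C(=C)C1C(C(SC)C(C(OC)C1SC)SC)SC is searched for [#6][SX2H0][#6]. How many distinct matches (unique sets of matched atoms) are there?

[#6][SX2H0][#6] is the SMARTS for a thioether: an aliphatic sulfur bridging two carbons with no H on the sulfur.
The molecule carries 4 separate instances of a methylthio ether (-SCH3) meeting every constraint; each maps to a distinct set of atoms, giving 4 matches.

4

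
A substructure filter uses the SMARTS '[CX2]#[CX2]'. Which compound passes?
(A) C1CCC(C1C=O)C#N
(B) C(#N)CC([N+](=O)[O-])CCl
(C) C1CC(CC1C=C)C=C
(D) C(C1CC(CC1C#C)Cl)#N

[CX2]#[CX2] describes a carbon-carbon triple bond (an alkyne).
(A) has a nitrile (-C#N) but the triple bond is C#N, not C#C.
(B) has a nitrile (-C#N) but the triple bond is C#N, not C#C.
(C) has a vinyl group (-CH=CH2) but the C=C is a double bond; both carbons are CX3, not CX2.
(D) contains an ethynyl group (-C#CH), which satisfies every atom and bond constraint.
So the answer is (D).

D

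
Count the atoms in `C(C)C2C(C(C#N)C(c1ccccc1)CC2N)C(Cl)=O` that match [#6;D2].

8

The query [#6;D2] means: any carbon bonded to exactly two heavy atoms.
Check the 20 heavy atoms by environment: 6× C (D3) → no; 3× C (D2) → match; 1× C (D1) → no; 2× N (D1) → no; 1× O (D1) → no; 1× Cl (D1) → no; 1× c (aromatic, D3) → no; 5× c (aromatic, D2) → match.
Summing the matching environments: 3 + 5 = 8 matching atoms.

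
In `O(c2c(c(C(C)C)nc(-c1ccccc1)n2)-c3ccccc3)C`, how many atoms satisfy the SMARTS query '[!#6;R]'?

2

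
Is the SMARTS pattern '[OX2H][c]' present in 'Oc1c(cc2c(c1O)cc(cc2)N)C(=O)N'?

The pattern [OX2H][c] describes a hydroxyl oxygen attached to an aromatic carbon — a phenol.
The molecule carries a hydroxyl group (-OH), whose atoms satisfy every constraint of the query, so the pattern matches.

Yes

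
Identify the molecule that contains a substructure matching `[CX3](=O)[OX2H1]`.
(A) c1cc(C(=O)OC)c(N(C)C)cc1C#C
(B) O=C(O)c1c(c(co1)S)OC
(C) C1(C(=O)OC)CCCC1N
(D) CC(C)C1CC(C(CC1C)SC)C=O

[CX3](=O)[OX2H1] describes an sp2 carbon double-bonded to O and single-bonded to an -OH oxygen (a carboxylic acid).
(A) has a methyl-ester group (-C(=O)OCH3) but the singly-bonded O has no H (OX2H0, not OX2H1).
(B) contains a carboxylic acid group (-C(=O)OH), which satisfies every atom and bond constraint.
(C) has a methyl-ester group (-C(=O)OCH3) but the singly-bonded O has no H (OX2H0, not OX2H1).
(D) has an aldehyde (-CHO) but there is no singly-bonded oxygen on the carbonyl carbon.
So the answer is (B).

B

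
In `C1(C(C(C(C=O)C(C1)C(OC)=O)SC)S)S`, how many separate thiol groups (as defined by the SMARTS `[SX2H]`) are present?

2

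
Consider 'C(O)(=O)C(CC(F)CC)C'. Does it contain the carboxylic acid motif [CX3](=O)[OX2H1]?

The pattern [CX3](=O)[OX2H1] describes an sp2 carbon double-bonded to O and single-bonded to an -OH oxygen — a carboxylic acid.
The molecule carries a carboxylic acid group (-C(=O)OH), whose atoms satisfy every constraint of the query, so the pattern matches.

Yes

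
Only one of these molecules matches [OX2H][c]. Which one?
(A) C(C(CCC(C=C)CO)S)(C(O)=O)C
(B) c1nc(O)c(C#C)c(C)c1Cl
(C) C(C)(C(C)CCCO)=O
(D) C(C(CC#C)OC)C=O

[OX2H][c] describes a hydroxyl oxygen attached to an aromatic carbon (a phenol).
(A) has a hydroxyl group (-OH) but the -OH is on an aliphatic carbon, not an aromatic c.
(B) contains a hydroxyl group (-OH), which satisfies every atom and bond constraint.
(C) has a hydroxyl group (-OH) but the -OH is on an aliphatic carbon, not an aromatic c.
(D) has a methoxy ether (-OCH3) but the oxygen has H0, not H1.
So the answer is (B).

B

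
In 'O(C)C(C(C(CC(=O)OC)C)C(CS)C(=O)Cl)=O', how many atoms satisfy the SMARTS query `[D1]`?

8

The query [D1] means: atom with exactly one heavy-atom neighbour (degree 1).
Check the 18 heavy atoms by environment: 2× C (D2) → no; 6× C (D3) → no; 3× O (D1) → match; 2× O (D2) → no; 3× C (D1) → match; 1× S (D1) → match; 1× Cl (D1) → match.
Summing the matching environments: 3 + 3 + 1 + 1 = 8 matching atoms.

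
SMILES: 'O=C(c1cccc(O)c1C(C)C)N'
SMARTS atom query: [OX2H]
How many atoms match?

The query [OX2H] means: aliphatic oxygen with two connections, one of which is H — an -OH oxygen.
Check the 13 heavy atoms by environment: 3× c (aromatic, H0, X3) → no; 3× c (aromatic, H1, X3) → no; 1× C (H1, X4) → no; 2× C (H3, X4) → no; 1× O (H1, X2) → match; 1× C (H0, X3) → no; 1× O (H0, X1) → no; 1× N (H2, X3) → no.
That gives 1 matching atom.

1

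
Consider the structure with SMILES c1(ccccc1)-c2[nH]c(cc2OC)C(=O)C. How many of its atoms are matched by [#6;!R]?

3

Check the 16 heavy atoms by environment: 1× n (aromatic, in 5-ring) → no; 4× c (aromatic, in 5-ring) → no; 2× O (acyclic) → no; 3× C (acyclic) → match; 6× c (aromatic, in 6-ring) → no.
That gives 3 matching atoms.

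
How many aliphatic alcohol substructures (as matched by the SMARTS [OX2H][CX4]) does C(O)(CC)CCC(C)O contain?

2

[OX2H][CX4] is the SMARTS for an aliphatic alcohol: a hydroxyl oxygen bound to an sp3 (X4) carbon.
The molecule carries 2 separate instances of a hydroxyl group (-OH) meeting every constraint; each maps to a distinct set of atoms, giving 2 matches.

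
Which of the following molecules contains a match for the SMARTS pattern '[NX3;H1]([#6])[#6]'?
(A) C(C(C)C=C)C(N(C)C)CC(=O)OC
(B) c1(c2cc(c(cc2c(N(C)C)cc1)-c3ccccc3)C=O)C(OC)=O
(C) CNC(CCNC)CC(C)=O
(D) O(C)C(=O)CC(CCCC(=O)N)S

[NX3;H1]([#6])[#6] describes a trivalent nitrogen with one H, bonded to two carbons (a secondary amine).
(A) has a dimethylamino group (-N(CH3)2) but the nitrogen has H0, not H1.
(B) has a dimethylamino group (-N(CH3)2) but the nitrogen has H0, not H1.
(C) contains an N-methylamino group (-NHCH3), which satisfies every atom and bond constraint.
(D) has a primary amide (-C(=O)NH2) but the -C(=O)NH2 nitrogen has H2, not H1.
So the answer is (C).

C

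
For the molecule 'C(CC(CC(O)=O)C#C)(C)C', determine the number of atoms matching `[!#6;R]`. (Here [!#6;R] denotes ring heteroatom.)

0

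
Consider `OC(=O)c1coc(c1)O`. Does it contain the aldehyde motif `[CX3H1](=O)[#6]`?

No

The pattern [CX3H1](=O)[#6] describes an sp2 carbon with one H, double-bonded to O and single-bonded to carbon — an aldehyde.
The closest candidate here is a carboxylic acid group (-C(=O)OH), but the carbonyl carbon has H0 and is bonded to O, not H1. No other fragment satisfies the full query, so there is no match.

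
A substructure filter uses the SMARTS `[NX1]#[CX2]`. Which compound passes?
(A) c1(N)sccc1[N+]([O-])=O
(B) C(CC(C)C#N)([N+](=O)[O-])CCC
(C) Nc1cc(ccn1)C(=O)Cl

B

[NX1]#[CX2] describes a nitrogen triple-bonded to a two-connected carbon (a nitrile).
(A) has a primary amino group (-NH2) but the nitrogen is NX3 (three connections), not NX1 triple-bonded.
(B) contains a nitrile (-C#N), which satisfies every atom and bond constraint.
(C) has a primary amino group (-NH2) but the nitrogen is NX3 (three connections), not NX1 triple-bonded.
So the answer is (B).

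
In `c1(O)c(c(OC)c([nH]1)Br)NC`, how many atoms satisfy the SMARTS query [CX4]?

2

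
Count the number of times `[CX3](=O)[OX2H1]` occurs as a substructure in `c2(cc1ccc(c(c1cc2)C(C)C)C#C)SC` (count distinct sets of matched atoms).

0

[CX3](=O)[OX2H1] is the SMARTS for a carboxylic acid: an sp2 carbon double-bonded to O and single-bonded to an -OH oxygen.
No fragment in the molecule satisfies every constraint, giving 0 matches.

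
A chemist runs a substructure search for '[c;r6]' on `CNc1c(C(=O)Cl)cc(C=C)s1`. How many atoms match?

0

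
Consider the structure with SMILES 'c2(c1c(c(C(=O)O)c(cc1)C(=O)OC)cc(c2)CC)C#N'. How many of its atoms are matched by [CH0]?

Check the 21 heavy atoms by environment: 6× c (aromatic, H0) → no; 4× c (aromatic, H1) → no; 3× C (H0) → match; 1× N (H0) → no; 3× O (H0) → no; 2× C (H3) → no; 1× O (H1) → no; 1× C (H2) → no.
That gives 3 matching atoms.

3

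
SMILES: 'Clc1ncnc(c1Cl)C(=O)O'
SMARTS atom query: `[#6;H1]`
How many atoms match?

1

The query [#6;H1] means: any carbon bearing exactly one hydrogen.
Check the 11 heavy atoms by environment: 2× n (aromatic, H0) → no; 1× c (aromatic, H1) → match; 3× c (aromatic, H0) → no; 2× Cl (H0) → no; 1× C (H0) → no; 1× O (H0) → no; 1× O (H1) → no.
That gives 1 matching atom.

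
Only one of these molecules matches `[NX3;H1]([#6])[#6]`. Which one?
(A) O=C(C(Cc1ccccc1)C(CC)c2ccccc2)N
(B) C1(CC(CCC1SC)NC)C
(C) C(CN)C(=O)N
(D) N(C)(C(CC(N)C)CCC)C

B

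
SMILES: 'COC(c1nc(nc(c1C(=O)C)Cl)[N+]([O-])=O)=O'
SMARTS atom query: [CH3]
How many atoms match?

2

Check the 17 heavy atoms by environment: 2× n (aromatic, H0) → no; 4× c (aromatic, H0) → no; 2× C (H0) → no; 4× O (H0) → no; 2× C (H3) → match; 1× N (charge +1, H0) → no; 1× O (charge -1, H0) → no; 1× Cl (H0) → no.
That gives 2 matching atoms.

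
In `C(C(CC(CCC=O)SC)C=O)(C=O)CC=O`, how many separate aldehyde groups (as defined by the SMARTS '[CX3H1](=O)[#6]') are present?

4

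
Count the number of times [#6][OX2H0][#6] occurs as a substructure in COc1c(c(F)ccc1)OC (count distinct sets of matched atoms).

2

[#6][OX2H0][#6] is the SMARTS for an ether: an aliphatic oxygen bridging two carbons with no H on the oxygen.
The molecule carries 2 separate instances of a methoxy ether (-OCH3) meeting every constraint; each maps to a distinct set of atoms, giving 2 matches.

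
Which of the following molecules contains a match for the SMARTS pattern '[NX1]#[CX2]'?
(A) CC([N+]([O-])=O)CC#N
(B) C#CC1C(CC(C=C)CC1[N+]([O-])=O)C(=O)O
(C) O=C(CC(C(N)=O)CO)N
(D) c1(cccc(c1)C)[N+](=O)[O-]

[NX1]#[CX2] describes a nitrogen triple-bonded to a two-connected carbon (a nitrile).
(A) contains a nitrile (-C#N), which satisfies every atom and bond constraint.
(B) has a nitro group (-[N+](=O)[O-]) but there is no C#N triple bond.
(C) has a primary amide (-C(=O)NH2) but the nitrogen is NX3, not NX1.
(D) has a nitro group (-[N+](=O)[O-]) but there is no C#N triple bond.
So the answer is (A).

A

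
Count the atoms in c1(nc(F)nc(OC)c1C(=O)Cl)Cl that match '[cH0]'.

4

The query [cH0] means: aromatic carbon with no attached hydrogen (substituted or ring-fusion).
Check the 13 heavy atoms by environment: 2× n (aromatic, H0) → no; 4× c (aromatic, H0) → match; 2× O (H0) → no; 1× C (H3) → no; 2× Cl (H0) → no; 1× C (H0) → no; 1× F (H0) → no.
That gives 4 matching atoms.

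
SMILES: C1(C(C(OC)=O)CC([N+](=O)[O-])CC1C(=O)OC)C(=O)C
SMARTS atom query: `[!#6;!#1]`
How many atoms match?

The query [!#6;!#1] means: not carbon and not hydrogen — any heteroatom.
Check the 20 heavy atoms by environment: 12× C → no; 6× O → match; 1× N (charge +1) → match; 1× O (charge -1) → match.
Summing the matching environments: 6 + 1 + 1 = 8 matching atoms.

8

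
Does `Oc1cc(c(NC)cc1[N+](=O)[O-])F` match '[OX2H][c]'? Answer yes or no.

Yes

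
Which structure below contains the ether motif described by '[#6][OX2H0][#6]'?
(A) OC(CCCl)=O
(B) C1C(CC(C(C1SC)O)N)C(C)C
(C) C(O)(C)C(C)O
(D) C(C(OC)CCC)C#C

D

[#6][OX2H0][#6] describes an aliphatic oxygen bridging two carbons with no H on the oxygen (an ether).
(A) has a carboxylic acid group (-C(=O)OH) but the -OH oxygen has H1; the =O is OX1, not OX2.
(B) has a hydroxyl group (-OH) but the oxygen has H1, not H0 bridging two carbons.
(C) has a hydroxyl group (-OH) but the oxygen has H1, not H0 bridging two carbons.
(D) contains a methoxy ether (-OCH3), which satisfies every atom and bond constraint.
So the answer is (D).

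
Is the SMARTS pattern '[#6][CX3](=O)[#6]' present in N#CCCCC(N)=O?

No

The pattern [#6][CX3](=O)[#6] describes a carbonyl carbon (no H) flanked by two carbons — a ketone.
The closest candidate here is a primary amide (-C(=O)NH2), but one neighbour of the carbonyl carbon is N, not C. No other fragment satisfies the full query, so there is no match.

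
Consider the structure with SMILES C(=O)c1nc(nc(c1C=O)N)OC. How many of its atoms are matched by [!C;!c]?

6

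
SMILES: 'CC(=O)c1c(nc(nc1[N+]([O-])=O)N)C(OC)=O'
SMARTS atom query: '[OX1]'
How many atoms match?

The query [OX1] means: aliphatic oxygen with one total connection — typically a carbonyl =O or an oxide.
Check the 17 heavy atoms by environment: 2× n (aromatic, X2) → no; 4× c (aromatic, X3) → no; 2× C (X3) → no; 3× O (X1) → match; 2× C (X4) → no; 1× N (X3) → no; 1× O (X2) → no; 1× N (charge +1, X3) → no; 1× O (charge -1, X1) → match.
Summing the matching environments: 3 + 1 = 4 matching atoms.

4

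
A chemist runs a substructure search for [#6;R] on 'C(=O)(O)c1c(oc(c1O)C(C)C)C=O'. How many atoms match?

4

The query [#6;R] means: carbon that is part of a ring.
Check the 14 heavy atoms by environment: 1× o (aromatic, in 5-ring) → no; 4× c (aromatic, in 5-ring) → match; 4× O (acyclic) → no; 5× C (acyclic) → no.
That gives 4 matching atoms.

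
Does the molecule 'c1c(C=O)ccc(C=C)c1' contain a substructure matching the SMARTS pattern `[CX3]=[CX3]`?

Yes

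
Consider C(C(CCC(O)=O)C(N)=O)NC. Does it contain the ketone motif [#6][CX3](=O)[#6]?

The pattern [#6][CX3](=O)[#6] describes a carbonyl carbon (no H) flanked by two carbons — a ketone.
The closest candidate here is a carboxylic acid group (-C(=O)OH), but one neighbour of the carbonyl carbon is O, not C. No other fragment satisfies the full query, so there is no match.

No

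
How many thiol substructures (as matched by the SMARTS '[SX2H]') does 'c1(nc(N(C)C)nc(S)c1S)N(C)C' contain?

2

[SX2H] is the SMARTS for a thiol: an aliphatic sulfur with two connections, one being H.
The molecule carries 2 separate instances of a thiol (-SH) meeting every constraint; each maps to a distinct set of atoms, giving 2 matches.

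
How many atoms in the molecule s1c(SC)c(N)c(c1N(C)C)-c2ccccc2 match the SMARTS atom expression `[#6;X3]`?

10

The query [#6;X3] means: any carbon (aromatic or not) with three total connections.
Check the 17 heavy atoms by environment: 1× s (aromatic, X2) → no; 10× c (aromatic, X3) → match; 2× N (X3) → no; 1× S (X2) → no; 3× C (X4) → no.
That gives 10 matching atoms.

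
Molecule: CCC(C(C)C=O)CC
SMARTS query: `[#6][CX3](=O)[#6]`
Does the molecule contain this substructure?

No

The pattern [#6][CX3](=O)[#6] describes a carbonyl carbon (no H) flanked by two carbons — a ketone.
The closest candidate here is an aldehyde (-CHO), but the carbonyl carbon has H1, so it is not flanked by two carbons. No other fragment satisfies the full query, so there is no match.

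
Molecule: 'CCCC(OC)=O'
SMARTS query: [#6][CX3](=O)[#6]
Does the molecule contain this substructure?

No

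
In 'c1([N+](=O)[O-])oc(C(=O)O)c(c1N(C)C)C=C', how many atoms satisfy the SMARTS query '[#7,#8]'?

7

The query [#7,#8] means: nitrogen or oxygen (comma = OR).
Check the 16 heavy atoms by environment: 1× o (aromatic) → match; 4× c (aromatic) → no; 5× C → no; 1× N (charge +1) → match; 1× O (charge -1) → match; 3× O → match; 1× N → match.
Summing the matching environments: 1 + 1 + 1 + 3 + 1 = 7 matching atoms.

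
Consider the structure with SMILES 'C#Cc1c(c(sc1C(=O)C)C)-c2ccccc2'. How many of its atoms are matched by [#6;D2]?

6

Check the 17 heavy atoms by environment: 1× s (aromatic, D2) → no; 5× c (aromatic, D3) → no; 1× C (D3) → no; 1× O (D1) → no; 3× C (D1) → no; 1× C (D2) → match; 5× c (aromatic, D2) → match.
Summing the matching environments: 1 + 5 = 6 matching atoms.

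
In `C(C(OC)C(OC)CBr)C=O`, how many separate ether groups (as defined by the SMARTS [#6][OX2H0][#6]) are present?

2

[#6][OX2H0][#6] is the SMARTS for an ether: an aliphatic oxygen bridging two carbons with no H on the oxygen.
The molecule carries 2 separate instances of a methoxy ether (-OCH3) meeting every constraint; each maps to a distinct set of atoms, giving 2 matches.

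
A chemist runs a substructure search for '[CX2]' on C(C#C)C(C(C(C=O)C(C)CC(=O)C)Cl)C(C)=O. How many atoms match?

2

The query [CX2] means: C with X2: aliphatic carbon with exactly 2 total connections.
Check the 18 heavy atoms by environment: 9× C (X4) → no; 2× C (X2) → match; 1× Cl (X1) → no; 3× C (X3) → no; 3× O (X1) → no.
That gives 2 matching atoms.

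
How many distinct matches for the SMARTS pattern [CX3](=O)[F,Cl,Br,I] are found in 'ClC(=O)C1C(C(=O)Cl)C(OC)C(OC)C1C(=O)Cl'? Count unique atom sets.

3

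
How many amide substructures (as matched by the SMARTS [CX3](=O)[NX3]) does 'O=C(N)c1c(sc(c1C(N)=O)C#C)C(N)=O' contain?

[CX3](=O)[NX3] is the SMARTS for an amide: a carbonyl carbon bonded to a trivalent nitrogen.
The molecule carries 3 separate instances of a primary amide (-C(=O)NH2) meeting every constraint; each maps to a distinct set of atoms, giving 3 matches.

3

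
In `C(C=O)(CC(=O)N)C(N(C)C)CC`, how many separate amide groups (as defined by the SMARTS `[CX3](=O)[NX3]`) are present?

1

[CX3](=O)[NX3] is the SMARTS for an amide: a carbonyl carbon bonded to a trivalent nitrogen.
Exactly one fragment in the molecule meets all constraints, giving 1 match.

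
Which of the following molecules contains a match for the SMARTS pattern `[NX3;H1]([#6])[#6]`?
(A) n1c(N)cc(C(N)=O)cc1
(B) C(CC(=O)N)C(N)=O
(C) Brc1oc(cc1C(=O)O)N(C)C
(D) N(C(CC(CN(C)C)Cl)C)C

D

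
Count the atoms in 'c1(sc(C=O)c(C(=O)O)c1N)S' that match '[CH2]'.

0

The query [CH2] means: aliphatic carbon with exactly two hydrogens.
Check the 12 heavy atoms by environment: 1× s (aromatic, H0) → no; 4× c (aromatic, H0) → no; 1× S (H1) → no; 1× C (H1) → no; 2× O (H0) → no; 1× C (H0) → no; 1× O (H1) → no; 1× N (H2) → no.
No environment satisfies the query, so 0 matching atoms.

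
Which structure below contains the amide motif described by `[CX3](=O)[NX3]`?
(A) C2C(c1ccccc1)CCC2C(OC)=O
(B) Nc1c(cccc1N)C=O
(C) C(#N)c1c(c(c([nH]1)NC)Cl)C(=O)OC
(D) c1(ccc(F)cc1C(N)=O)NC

D

[CX3](=O)[NX3] describes a carbonyl carbon bonded to a trivalent nitrogen (an amide).
(A) has a methyl-ester group (-C(=O)OCH3) but the carbonyl is bonded to O, not to an NX3 nitrogen.
(B) has a primary amino group (-NH2) but the -NH2 is not attached to a carbonyl carbon.
(C) has a methyl-ester group (-C(=O)OCH3) but the carbonyl is bonded to O, not to an NX3 nitrogen.
(D) contains a primary amide (-C(=O)NH2), which satisfies every atom and bond constraint.
So the answer is (D).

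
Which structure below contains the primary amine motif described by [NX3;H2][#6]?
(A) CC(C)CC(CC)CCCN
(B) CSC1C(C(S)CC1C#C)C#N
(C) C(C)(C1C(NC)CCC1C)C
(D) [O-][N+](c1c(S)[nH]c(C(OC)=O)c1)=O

A

[NX3;H2][#6] describes a trivalent nitrogen with two H attached to carbon (a primary amine).
(A) contains a primary amino group (-NH2), which satisfies every atom and bond constraint.
(B) has a nitrile (-C#N) but the nitrogen is NX1 (triple-bonded), not NX3 with two H.
(C) has an N-methylamino group (-NHCH3) but the nitrogen bears two carbons and only one H (H1), not H2.
(D) has a nitro group (-[N+](=O)[O-]) but the nitrogen is [N+] with no H, not NX3H2.
So the answer is (A).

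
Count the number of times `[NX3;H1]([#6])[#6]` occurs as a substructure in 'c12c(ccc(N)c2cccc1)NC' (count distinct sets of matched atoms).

1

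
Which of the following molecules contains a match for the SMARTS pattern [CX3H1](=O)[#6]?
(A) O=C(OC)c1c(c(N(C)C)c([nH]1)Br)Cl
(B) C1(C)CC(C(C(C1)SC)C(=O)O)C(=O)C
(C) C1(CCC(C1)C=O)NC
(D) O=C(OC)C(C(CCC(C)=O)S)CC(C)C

C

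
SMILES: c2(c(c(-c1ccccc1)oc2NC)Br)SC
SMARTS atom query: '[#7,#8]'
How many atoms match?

The query [#7,#8] means: nitrogen or oxygen (comma = OR).
Check the 16 heavy atoms by environment: 1× o (aromatic) → match; 10× c (aromatic) → no; 1× S → no; 2× C → no; 1× Br → no; 1× N → match.
Summing the matching environments: 1 + 1 = 2 matching atoms.

2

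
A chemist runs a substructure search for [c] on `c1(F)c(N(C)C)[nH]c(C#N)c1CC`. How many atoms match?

4

The query [c] means: lowercase c matches aromatic carbon only.
Check the 13 heavy atoms by environment: 1× n (aromatic) → no; 4× c (aromatic) → match; 5× C → no; 2× N → no; 1× F → no.
That gives 4 matching atoms.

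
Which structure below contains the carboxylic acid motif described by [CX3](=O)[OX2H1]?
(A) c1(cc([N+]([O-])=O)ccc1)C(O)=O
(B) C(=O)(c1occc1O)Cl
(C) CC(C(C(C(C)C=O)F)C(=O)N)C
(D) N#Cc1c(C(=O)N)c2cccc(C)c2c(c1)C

[CX3](=O)[OX2H1] describes an sp2 carbon double-bonded to O and single-bonded to an -OH oxygen (a carboxylic acid).
(A) contains a carboxylic acid group (-C(=O)OH), which satisfies every atom and bond constraint.
(B) has an acyl chloride (-C(=O)Cl) but the carbonyl is bonded to Cl, not to an -OH oxygen.
(C) has a primary amide (-C(=O)NH2) but the carbonyl is bonded to N, not to an -OH oxygen.
(D) has a primary amide (-C(=O)NH2) but the carbonyl is bonded to N, not to an -OH oxygen.
So the answer is (A).

A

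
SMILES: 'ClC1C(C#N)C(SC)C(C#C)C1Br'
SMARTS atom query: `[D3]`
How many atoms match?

5

Check the 13 heavy atoms by environment: 5× C (D3) → match; 1× S (D2) → no; 2× C (D1) → no; 1× Cl (D1) → no; 1× Br (D1) → no; 2× C (D2) → no; 1× N (D1) → no.
That gives 5 matching atoms.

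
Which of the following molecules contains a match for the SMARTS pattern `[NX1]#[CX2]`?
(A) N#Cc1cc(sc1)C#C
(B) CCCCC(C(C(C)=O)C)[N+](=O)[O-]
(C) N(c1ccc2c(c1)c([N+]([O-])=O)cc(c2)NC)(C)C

[NX1]#[CX2] describes a nitrogen triple-bonded to a two-connected carbon (a nitrile).
(A) contains a nitrile (-C#N), which satisfies every atom and bond constraint.
(B) has a nitro group (-[N+](=O)[O-]) but there is no C#N triple bond.
(C) has a nitro group (-[N+](=O)[O-]) but there is no C#N triple bond.
So the answer is (A).

A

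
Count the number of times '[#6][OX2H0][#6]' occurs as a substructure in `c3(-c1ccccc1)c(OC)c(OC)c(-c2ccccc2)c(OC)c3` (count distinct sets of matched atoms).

[#6][OX2H0][#6] is the SMARTS for an ether: an aliphatic oxygen bridging two carbons with no H on the oxygen.
The molecule carries 3 separate instances of a methoxy ether (-OCH3) meeting every constraint; each maps to a distinct set of atoms, giving 3 matches.

3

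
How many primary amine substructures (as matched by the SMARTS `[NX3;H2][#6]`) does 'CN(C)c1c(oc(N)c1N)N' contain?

[NX3;H2][#6] is the SMARTS for a primary amine: a trivalent nitrogen with two H attached to carbon.
The molecule carries 3 separate instances of a primary amino group (-NH2) meeting every constraint; each maps to a distinct set of atoms, giving 3 matches.

3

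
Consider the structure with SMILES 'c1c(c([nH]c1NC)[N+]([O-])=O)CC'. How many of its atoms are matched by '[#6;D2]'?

2

Check the 12 heavy atoms by environment: 1× n (aromatic, D2) → no; 3× c (aromatic, D3) → no; 1× c (aromatic, D2) → match; 1× N (D2) → no; 2× C (D1) → no; 1× N (charge +1, D3) → no; 1× O (charge -1, D1) → no; 1× O (D1) → no; 1× C (D2) → match.
Summing the matching environments: 1 + 1 = 2 matching atoms.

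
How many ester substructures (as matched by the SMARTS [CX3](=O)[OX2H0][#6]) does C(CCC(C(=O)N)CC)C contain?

0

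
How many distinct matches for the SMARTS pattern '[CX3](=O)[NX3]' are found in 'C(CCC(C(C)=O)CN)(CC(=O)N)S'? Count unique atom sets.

[CX3](=O)[NX3] is the SMARTS for an amide: a carbonyl carbon bonded to a trivalent nitrogen.
Exactly one fragment in the molecule meets all constraints, giving 1 match.

1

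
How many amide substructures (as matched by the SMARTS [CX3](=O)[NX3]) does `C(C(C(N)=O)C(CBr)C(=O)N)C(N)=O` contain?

3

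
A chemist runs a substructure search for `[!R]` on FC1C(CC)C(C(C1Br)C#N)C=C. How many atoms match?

8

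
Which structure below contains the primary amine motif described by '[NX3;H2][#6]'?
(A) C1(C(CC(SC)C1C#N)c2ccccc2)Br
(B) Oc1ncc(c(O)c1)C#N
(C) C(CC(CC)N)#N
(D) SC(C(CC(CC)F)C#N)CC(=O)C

[NX3;H2][#6] describes a trivalent nitrogen with two H attached to carbon (a primary amine).
(A) has a nitrile (-C#N) but the nitrogen is NX1 (triple-bonded), not NX3 with two H.
(B) has a nitrile (-C#N) but the nitrogen is NX1 (triple-bonded), not NX3 with two H.
(C) contains a primary amino group (-NH2), which satisfies every atom and bond constraint.
(D) has a nitrile (-C#N) but the nitrogen is NX1 (triple-bonded), not NX3 with two H.
So the answer is (C).

C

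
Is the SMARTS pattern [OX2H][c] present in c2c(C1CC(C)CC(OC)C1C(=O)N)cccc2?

The pattern [OX2H][c] describes a hydroxyl oxygen attached to an aromatic carbon — a phenol.
The closest candidate here is a methoxy ether (-OCH3), but the oxygen has H0, not H1. No other fragment satisfies the full query, so there is no match.

No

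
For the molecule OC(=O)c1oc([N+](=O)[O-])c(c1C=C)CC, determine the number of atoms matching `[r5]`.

The query [r5] means: r5 matches atoms in a five-membered ring.
Check the 15 heavy atoms by environment: 1× o (aromatic, in 5-ring) → match; 4× c (aromatic, in 5-ring) → match; 1× N (charge +1, acyclic) → no; 1× O (charge -1, acyclic) → no; 3× O (acyclic) → no; 5× C (acyclic) → no.
Summing the matching environments: 1 + 4 = 5 matching atoms.

5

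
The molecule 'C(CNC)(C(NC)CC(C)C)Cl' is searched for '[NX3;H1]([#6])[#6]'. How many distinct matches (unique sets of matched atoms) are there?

2

[NX3;H1]([#6])[#6] is the SMARTS for a secondary amine: a trivalent nitrogen with one H, bonded to two carbons.
The molecule carries 2 separate instances of an N-methylamino group (-NHCH3) meeting every constraint; each maps to a distinct set of atoms, giving 2 matches.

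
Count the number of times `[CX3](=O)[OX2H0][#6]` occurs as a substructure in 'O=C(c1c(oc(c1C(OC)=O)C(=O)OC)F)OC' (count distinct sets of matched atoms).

[CX3](=O)[OX2H0][#6] is the SMARTS for an ester: a carbonyl carbon bonded to an oxygen that is itself bonded to carbon (no H on that O).
The molecule carries 3 separate instances of a methyl-ester group (-C(=O)OCH3) meeting every constraint; each maps to a distinct set of atoms, giving 3 matches.

3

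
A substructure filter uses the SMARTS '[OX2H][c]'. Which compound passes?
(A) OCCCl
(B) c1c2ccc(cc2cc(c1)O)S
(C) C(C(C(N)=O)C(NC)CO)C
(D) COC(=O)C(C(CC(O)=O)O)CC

[OX2H][c] describes a hydroxyl oxygen attached to an aromatic carbon (a phenol).
(A) has a hydroxyl group (-OH) but the -OH is on an aliphatic carbon, not an aromatic c.
(B) contains a hydroxyl group (-OH), which satisfies every atom and bond constraint.
(C) has a hydroxyl group (-OH) but the -OH is on an aliphatic carbon, not an aromatic c.
(D) has a hydroxyl group (-OH) but the -OH is on an aliphatic carbon, not an aromatic c.
So the answer is (B).

B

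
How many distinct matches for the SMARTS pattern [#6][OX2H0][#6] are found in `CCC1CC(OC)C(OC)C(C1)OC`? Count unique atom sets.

[#6][OX2H0][#6] is the SMARTS for an ether: an aliphatic oxygen bridging two carbons with no H on the oxygen.
The molecule carries 3 separate instances of a methoxy ether (-OCH3) meeting every constraint; each maps to a distinct set of atoms, giving 3 matches.

3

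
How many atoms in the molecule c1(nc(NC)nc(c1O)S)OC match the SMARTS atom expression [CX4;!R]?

2

The query [CX4;!R] means: aliphatic carbon with four total connections, not in a ring.
Check the 12 heavy atoms by environment: 2× n (aromatic, X2, in 6-ring) → no; 4× c (aromatic, X3, in 6-ring) → no; 1× N (X3, acyclic) → no; 2× C (X4, acyclic) → match; 2× O (X2, acyclic) → no; 1× S (X2, acyclic) → no.
That gives 2 matching atoms.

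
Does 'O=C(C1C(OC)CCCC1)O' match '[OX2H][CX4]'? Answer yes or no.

No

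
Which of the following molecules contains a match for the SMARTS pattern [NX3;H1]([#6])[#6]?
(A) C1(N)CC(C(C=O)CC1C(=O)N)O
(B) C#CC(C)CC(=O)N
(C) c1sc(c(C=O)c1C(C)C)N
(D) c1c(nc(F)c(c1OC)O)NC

D

[NX3;H1]([#6])[#6] describes a trivalent nitrogen with one H, bonded to two carbons (a secondary amine).
(A) has a primary amide (-C(=O)NH2) but the -C(=O)NH2 nitrogen has H2, not H1.
(B) has a primary amide (-C(=O)NH2) but the -C(=O)NH2 nitrogen has H2, not H1.
(C) has a primary amino group (-NH2) but the nitrogen has H2 and only one carbon neighbour.
(D) contains an N-methylamino group (-NHCH3), which satisfies every atom and bond constraint.
So the answer is (D).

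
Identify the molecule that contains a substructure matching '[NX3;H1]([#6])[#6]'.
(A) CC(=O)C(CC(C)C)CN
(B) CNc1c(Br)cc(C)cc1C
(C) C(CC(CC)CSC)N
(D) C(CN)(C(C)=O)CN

[NX3;H1]([#6])[#6] describes a trivalent nitrogen with one H, bonded to two carbons (a secondary amine).
(A) has a primary amino group (-NH2) but the nitrogen has H2 and only one carbon neighbour.
(B) contains an N-methylamino group (-NHCH3), which satisfies every atom and bond constraint.
(C) has a primary amino group (-NH2) but the nitrogen has H2 and only one carbon neighbour.
(D) has a primary amino group (-NH2) but the nitrogen has H2 and only one carbon neighbour.
So the answer is (B).

B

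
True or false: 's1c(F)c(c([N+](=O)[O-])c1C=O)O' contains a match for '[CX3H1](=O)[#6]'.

True

The pattern [CX3H1](=O)[#6] describes an sp2 carbon with one H, double-bonded to O and single-bonded to carbon — an aldehyde.
The molecule carries an aldehyde (-CHO), whose atoms satisfy every constraint of the query, so the pattern matches.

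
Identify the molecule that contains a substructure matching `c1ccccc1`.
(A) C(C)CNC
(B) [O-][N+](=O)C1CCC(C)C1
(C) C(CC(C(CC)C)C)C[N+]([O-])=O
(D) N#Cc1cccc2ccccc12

c1ccccc1 describes six aromatic carbons in a ring (a benzene ring).
(A) has a methyl group (-CH3) but no six-membered all-carbon aromatic ring is present.
(B) has a methyl group (-CH3) but no six-membered all-carbon aromatic ring is present.
(C) has a methyl group (-CH3) but no six-membered all-carbon aromatic ring is present.
(D) contains the required atom environment, so the pattern matches.
So the answer is (D).

D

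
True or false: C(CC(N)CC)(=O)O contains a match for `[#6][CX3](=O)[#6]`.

False

The pattern [#6][CX3](=O)[#6] describes a carbonyl carbon (no H) flanked by two carbons — a ketone.
The closest candidate here is a carboxylic acid group (-C(=O)OH), but one neighbour of the carbonyl carbon is O, not C. No other fragment satisfies the full query, so there is no match.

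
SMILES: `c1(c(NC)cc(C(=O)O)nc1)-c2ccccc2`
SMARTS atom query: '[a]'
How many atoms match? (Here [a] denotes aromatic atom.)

Check the 17 heavy atoms by environment: 1× n (aromatic) → match; 11× c (aromatic) → match; 2× C → no; 2× O → no; 1× N → no.
Summing the matching environments: 1 + 11 = 12 matching atoms.

12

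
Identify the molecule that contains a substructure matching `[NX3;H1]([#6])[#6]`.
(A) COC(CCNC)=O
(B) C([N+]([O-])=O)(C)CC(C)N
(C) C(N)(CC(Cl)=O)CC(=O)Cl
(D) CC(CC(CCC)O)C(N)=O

A

[NX3;H1]([#6])[#6] describes a trivalent nitrogen with one H, bonded to two carbons (a secondary amine).
(A) contains an N-methylamino group (-NHCH3), which satisfies every atom and bond constraint.
(B) has a primary amino group (-NH2) but the nitrogen has H2 and only one carbon neighbour.
(C) has a primary amino group (-NH2) but the nitrogen has H2 and only one carbon neighbour.
(D) has a primary amide (-C(=O)NH2) but the -C(=O)NH2 nitrogen has H2, not H1.
So the answer is (A).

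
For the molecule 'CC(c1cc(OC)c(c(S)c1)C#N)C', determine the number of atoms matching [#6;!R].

5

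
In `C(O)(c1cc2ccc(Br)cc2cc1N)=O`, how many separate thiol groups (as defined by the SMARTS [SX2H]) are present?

[SX2H] is the SMARTS for a thiol: an aliphatic sulfur with two connections, one being H.
No fragment in the molecule satisfies every constraint, giving 0 matches.

0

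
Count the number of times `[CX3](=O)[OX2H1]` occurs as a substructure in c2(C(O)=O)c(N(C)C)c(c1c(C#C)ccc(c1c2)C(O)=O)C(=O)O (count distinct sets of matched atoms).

3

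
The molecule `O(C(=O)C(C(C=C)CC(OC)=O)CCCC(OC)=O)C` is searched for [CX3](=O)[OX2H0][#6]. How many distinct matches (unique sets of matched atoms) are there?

3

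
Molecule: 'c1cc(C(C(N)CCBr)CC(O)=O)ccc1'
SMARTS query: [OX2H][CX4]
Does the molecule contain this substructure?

The pattern [OX2H][CX4] describes a hydroxyl oxygen bound to an sp3 (X4) carbon — an aliphatic alcohol.
The closest candidate here is a carboxylic acid group (-C(=O)OH), but the -OH is on a CX3 carbonyl carbon, not a CX4 carbon. No other fragment satisfies the full query, so there is no match.

No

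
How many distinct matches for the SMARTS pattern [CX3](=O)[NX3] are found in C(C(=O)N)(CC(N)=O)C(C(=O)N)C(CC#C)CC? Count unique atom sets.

3

[CX3](=O)[NX3] is the SMARTS for an amide: a carbonyl carbon bonded to a trivalent nitrogen.
The molecule carries 3 separate instances of a primary amide (-C(=O)NH2) meeting every constraint; each maps to a distinct set of atoms, giving 3 matches.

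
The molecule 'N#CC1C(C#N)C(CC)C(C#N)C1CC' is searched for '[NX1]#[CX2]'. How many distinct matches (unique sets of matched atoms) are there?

3

[NX1]#[CX2] is the SMARTS for a nitrile: a nitrogen triple-bonded to a two-connected carbon.
The molecule carries 3 separate instances of a nitrile (-C#N) meeting every constraint; each maps to a distinct set of atoms, giving 3 matches.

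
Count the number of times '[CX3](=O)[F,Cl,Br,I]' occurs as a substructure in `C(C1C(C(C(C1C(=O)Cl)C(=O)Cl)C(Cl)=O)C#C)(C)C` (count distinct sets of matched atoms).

3

[CX3](=O)[F,Cl,Br,I] is the SMARTS for an acyl halide: a carbonyl carbon bonded to a halogen.
The molecule carries 3 separate instances of an acyl chloride (-C(=O)Cl) meeting every constraint; each maps to a distinct set of atoms, giving 3 matches.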